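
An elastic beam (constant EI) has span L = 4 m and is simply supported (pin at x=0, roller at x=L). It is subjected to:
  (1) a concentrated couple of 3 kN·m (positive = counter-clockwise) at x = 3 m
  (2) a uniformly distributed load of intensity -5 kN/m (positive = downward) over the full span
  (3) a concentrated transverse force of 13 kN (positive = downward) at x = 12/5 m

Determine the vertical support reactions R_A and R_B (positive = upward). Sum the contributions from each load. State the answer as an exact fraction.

Load 1 — applied couple M₀=3 kN·m at a=3 m (b=L-a=1):
  R_A = M₀/L = 3/4 kN
  R_B = -M₀/L = -3/4 kN
Load 2 — uniform load w=-5 kN/m over full span:
  R_A = wL/2 = (-5)·4/2 = -10 kN
  R_B = wL/2 = (-5)·4/2 = -10 kN
Load 3 — point force P=13 kN at a=12/5 m (b=L-a=8/5):
  R_A = Pb/L = 13·(8/5)/4 = 26/5 kN
  R_B = Pa/L = 13·(12/5)/4 = 39/5 kN
Superposition: R_A = -81/20 kN, R_B = -59/20 kN

R_A = -81/20 kN, R_B = -59/20 kN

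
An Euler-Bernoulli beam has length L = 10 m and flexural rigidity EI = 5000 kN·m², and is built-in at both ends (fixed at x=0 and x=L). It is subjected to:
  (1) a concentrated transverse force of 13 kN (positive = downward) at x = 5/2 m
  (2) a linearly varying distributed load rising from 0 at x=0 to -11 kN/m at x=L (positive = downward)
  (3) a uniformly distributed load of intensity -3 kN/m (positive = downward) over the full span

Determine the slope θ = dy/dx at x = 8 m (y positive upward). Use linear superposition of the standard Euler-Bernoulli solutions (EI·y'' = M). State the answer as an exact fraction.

θ(8) = -7537/600000 rad

Load 1 — point force P=13 kN at a=5/2 m (b=L-a=15/2):
  θ_1 = Pa²(L-x)(2bL-(3b+a)(L-x))/(2L³EI)  [x>a] = 13·(5/2)²·(10-8)·(2·(15/2)·10-(3·(15/2)+(5/2))·(10-8))/(2·10³·5000) = 13/8000 rad
Load 2 — triangular load w₀=-11 kN/m (0→w₀ over full span):
  θ_2 = -w₀(2x(L-x)(L-2x)(x+2L)+x²(L-x)²)/(120LEI) = -(-11)·(2·8·(10-8)·(10-2·8)·(8+2·10)+8²·(10-8)²)/(120·10·5000) = -88/9375 rad
Load 3 — uniform load w=-3 kN/m over full span:
  θ_3 = -wx(L-x)(L-2x)/(12EI) = -(-3)·8·(10-8)·(10-2·8)/(12·5000) = -3/625 rad
Superposition: θ = Σ θ_i = -7537/600000 rad ≈ -0.012562 rad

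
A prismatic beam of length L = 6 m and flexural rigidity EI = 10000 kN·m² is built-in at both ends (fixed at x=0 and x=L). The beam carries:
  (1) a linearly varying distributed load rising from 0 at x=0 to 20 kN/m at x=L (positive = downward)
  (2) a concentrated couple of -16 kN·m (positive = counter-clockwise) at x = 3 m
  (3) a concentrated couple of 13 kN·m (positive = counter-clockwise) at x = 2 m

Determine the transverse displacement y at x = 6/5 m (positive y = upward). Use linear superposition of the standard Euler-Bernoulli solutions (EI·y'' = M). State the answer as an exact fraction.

Load 1 — triangular load w₀=20 kN/m (0→w₀ over full span):
  y_1 = -w₀x²(L-x)²(x+2L)/(120LEI) = -20·(6/5)²·(6-(6/5))²·((6/5)+2·6)/(120·6·10000) = -2376/1953125 m
Load 2 — applied couple M₀=-16 kN·m at a=3 m (b=L-a=3):
  y_2 = (R_Ax³/6 - M_Ax²/2)/EI  [x≤a] with R_A=-4, M_A=-4 = ((-4)·(6/5)³/6 - (-4)·(6/5)²/2)/10000 = 27/156250 m
Load 3 — applied couple M₀=13 kN·m at a=2 m (b=L-a=4):
  y_3 = (R_Ax³/6 - M_Ax²/2)/EI  [x≤a] with R_A=26/9, M_A=0 = ((26/9)·(6/5)³/6 - 0·(6/5)²/2)/10000 = 13/156250 m
Superposition: y = Σ y_i = -1876/1953125 m ≈ -0.000961 m

y(6/5) = -1876/1953125 m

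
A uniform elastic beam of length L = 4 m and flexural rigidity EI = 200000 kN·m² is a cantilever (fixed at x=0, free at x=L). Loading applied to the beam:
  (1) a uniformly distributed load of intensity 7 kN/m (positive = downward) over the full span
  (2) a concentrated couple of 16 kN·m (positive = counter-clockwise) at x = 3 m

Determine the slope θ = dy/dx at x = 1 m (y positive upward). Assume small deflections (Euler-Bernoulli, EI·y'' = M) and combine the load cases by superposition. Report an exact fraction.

Load 1 — uniform load w=7 kN/m over full span:
  θ_1 = -wx(x²-3Lx+3L²)/(6EI) = -7·1·(1²-3·4·1+3·4²)/(6·200000) = -259/1200000 rad
Load 2 — applied couple M₀=16 kN·m at a=3 m (b=L-a=1):
  θ_2 = M₀x/EI  [x≤a] = 16·1/200000 = 1/12500 rad
Superposition: θ = Σ θ_i = -163/1200000 rad ≈ -0.000136 rad

θ(1) = -163/1200000 rad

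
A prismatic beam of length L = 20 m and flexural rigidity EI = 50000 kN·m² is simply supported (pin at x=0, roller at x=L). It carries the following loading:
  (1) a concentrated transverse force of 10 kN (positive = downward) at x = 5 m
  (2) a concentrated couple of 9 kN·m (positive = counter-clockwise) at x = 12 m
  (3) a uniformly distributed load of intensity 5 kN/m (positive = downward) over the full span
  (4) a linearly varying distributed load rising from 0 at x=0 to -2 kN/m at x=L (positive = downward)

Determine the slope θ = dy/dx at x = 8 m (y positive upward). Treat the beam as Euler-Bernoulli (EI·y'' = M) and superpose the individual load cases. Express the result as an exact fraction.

Load 1 — point force P=10 kN at a=5 m (b=L-a=15):
  θ_1 = -Pa(2L²-6Lx+3x²+a²)/(6LEI)  [x>a] = -10·5·(2·20²-6·20·8+3·8²+5²)/(6·20·50000) = -19/40000 rad
Load 2 — applied couple M₀=9 kN·m at a=12 m (b=L-a=8):
  θ_2 = (M₀x²/(2L)+C₁)/EI  [x≤a] with C₁=M₀(3b²-L²)/(6L)=-78/5 = (9·8²/(2·20)+(-78/5))/50000 = -3/125000 rad
Load 3 — uniform load w=5 kN/m over full span:
  θ_3 = -w(L³-6Lx²+4x³)/(24EI) = -5·(20³-6·20·8²+4·8³)/(24·50000) = -37/3750 rad
Load 4 — triangular load w₀=-2 kN/m (0→w₀ over full span):
  θ_4 = -w₀(7L⁴-30L²x²+15x⁴)/(360LEI) = -(-2)·(7·20⁴-30·20²·8²+15·8⁴)/(360·20·50000) = 323/140625 rad
Superposition: θ = Σ θ_i = -72619/9000000 rad ≈ -0.008069 rad

θ(8) = -72619/9000000 rad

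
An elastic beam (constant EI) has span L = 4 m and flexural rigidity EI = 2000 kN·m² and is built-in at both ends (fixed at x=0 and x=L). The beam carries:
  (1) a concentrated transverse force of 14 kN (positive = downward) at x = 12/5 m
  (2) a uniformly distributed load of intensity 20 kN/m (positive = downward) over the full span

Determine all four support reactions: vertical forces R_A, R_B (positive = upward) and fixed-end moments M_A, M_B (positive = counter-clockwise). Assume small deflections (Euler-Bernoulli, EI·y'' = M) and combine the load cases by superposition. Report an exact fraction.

R_A = 5616/125 kN, M_A = 12016/375 kN·m, R_B = 6134/125 kN, M_B = -13024/375 kN·m

Load 1 — point force P=14 kN at a=12/5 m (b=L-a=8/5):
  R_A = Pb²(3a+b)/L³ = 14·(8/5)²·(3·(12/5)+(8/5))/4³ = 616/125 kN
  M_A = Pab²/L² = 14·(12/5)·(8/5)²/4² = 672/125 kN·m
  R_B = Pa²(a+3b)/L³ = 14·(12/5)²·((12/5)+3·(8/5))/4³ = 1134/125 kN
  M_B = -Pa²b/L² = -14·(12/5)²·(8/5)/4² = -1008/125 kN·m
Load 2 — uniform load w=20 kN/m over full span:
  R_A = wL/2 = 20·4/2 = 40 kN
  M_A = wL²/12 = 20·4²/12 = 80/3 kN·m
  R_B = wL/2 = 20·4/2 = 40 kN
  M_B = -wL²/12 = -20·4²/12 = -80/3 kN·m
Superposition: R_A = 5616/125 kN, M_A = 12016/375 kN·m, R_B = 6134/125 kN, M_B = -13024/375 kN·m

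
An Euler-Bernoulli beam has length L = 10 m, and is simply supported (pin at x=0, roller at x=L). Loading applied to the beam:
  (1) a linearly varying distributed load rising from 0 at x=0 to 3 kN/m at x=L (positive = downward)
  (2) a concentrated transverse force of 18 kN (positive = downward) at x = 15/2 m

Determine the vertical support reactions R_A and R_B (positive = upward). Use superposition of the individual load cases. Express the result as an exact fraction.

R_A = 19/2 kN, R_B = 47/2 kN

Load 1 — triangular load w₀=3 kN/m (0→w₀ over full span):
  R_A = w₀L/6 = 3·10/6 = 5 kN
  R_B = w₀L/3 = 3·10/3 = 10 kN
Load 2 — point force P=18 kN at a=15/2 m (b=L-a=5/2):
  R_A = Pb/L = 18·(5/2)/10 = 9/2 kN
  R_B = Pa/L = 18·(15/2)/10 = 27/2 kN
Superposition: R_A = 19/2 kN, R_B = 47/2 kN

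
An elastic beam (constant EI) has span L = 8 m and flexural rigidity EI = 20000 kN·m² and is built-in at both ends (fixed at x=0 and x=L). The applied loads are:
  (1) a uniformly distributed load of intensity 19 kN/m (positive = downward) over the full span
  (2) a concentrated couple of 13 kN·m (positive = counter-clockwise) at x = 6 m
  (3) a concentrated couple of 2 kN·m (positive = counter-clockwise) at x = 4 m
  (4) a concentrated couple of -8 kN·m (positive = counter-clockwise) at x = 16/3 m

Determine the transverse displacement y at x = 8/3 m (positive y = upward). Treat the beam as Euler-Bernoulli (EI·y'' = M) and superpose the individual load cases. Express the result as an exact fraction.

Load 1 — uniform load w=19 kN/m over full span:
  y_1 = -wx²(L-x)²/(24EI) = -19·(8/3)²·(8-(8/3))²/(24·20000) = -1216/151875 m
Load 2 — applied couple M₀=13 kN·m at a=6 m (b=L-a=2):
  y_2 = (R_Ax³/6 - M_Ax²/2)/EI  [x≤a] with R_A=117/64, M_A=65/16 = ((117/64)·(8/3)³/6 - (65/16)·(8/3)²/2)/20000 = -13/30000 m
Load 3 — applied couple M₀=2 kN·m at a=4 m (b=L-a=4):
  y_3 = (R_Ax³/6 - M_Ax²/2)/EI  [x≤a] with R_A=3/8, M_A=1/2 = ((3/8)·(8/3)³/6 - (1/2)·(8/3)²/2)/20000 = -1/33750 m
Load 4 — applied couple M₀=-8 kN·m at a=16/3 m (b=L-a=8/3):
  y_4 = (R_Ax³/6 - M_Ax²/2)/EI  [x≤a] with R_A=-4/3, M_A=-8/3 = ((-4/3)·(8/3)³/6 - (-8/3)·(8/3)²/2)/20000 = 8/30375 m
Superposition: y = Σ y_i = -6647/810000 m ≈ -0.008206 m

y(8/3) = -6647/810000 m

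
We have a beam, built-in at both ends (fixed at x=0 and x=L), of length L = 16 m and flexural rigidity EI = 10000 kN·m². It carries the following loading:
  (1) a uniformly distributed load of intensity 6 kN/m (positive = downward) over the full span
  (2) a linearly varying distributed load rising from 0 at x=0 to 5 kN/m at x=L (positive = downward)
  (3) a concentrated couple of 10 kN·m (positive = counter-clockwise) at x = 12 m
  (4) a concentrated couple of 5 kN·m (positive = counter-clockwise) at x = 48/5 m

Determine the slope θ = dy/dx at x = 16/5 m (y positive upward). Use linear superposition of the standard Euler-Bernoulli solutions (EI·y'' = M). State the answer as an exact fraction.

Load 1 — uniform load w=6 kN/m over full span:
  θ_1 = -wx(L-x)(L-2x)/(12EI) = -6·(16/5)·(16-(16/5))·(16-2·(16/5))/(12·10000) = -1536/78125 rad
Load 2 — triangular load w₀=5 kN/m (0→w₀ over full span):
  θ_2 = -w₀(2x(L-x)(L-2x)(x+2L)+x²(L-x)²)/(120LEI) = -5·(2·(16/5)·(16-(16/5))·(16-2·(16/5))·((16/5)+2·16)+(16/5)²·(16-(16/5))²)/(120·16·10000) = -1792/234375 rad
Load 3 — applied couple M₀=10 kN·m at a=12 m (b=L-a=4):
  θ_3 = (R_Ax²/2 - M_Ax)/EI  [x≤a] with R_A=45/64, M_A=25/8 = ((45/64)·(16/5)²/2 - (25/8)·(16/5))/10000 = -2/3125 rad
Load 4 — applied couple M₀=5 kN·m at a=48/5 m (b=L-a=32/5):
  θ_4 = (R_Ax²/2 - M_Ax)/EI  [x≤a] with R_A=9/20, M_A=8/5 = ((9/20)·(16/5)²/2 - (8/5)·(16/5))/10000 = -22/78125 rad
Superposition: θ = Σ θ_i = -6616/234375 rad ≈ -0.028228 rad

θ(16/5) = -6616/234375 rad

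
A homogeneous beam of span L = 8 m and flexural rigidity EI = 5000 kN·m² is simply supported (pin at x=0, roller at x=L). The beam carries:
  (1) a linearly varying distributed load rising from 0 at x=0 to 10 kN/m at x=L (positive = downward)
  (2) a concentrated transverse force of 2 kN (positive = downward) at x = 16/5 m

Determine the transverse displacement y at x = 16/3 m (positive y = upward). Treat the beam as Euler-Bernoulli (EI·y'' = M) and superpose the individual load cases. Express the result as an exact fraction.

Load 1 — triangular load w₀=10 kN/m (0→w₀ over full span):
  y_1 = -w₀x(7L⁴-10L²x²+3x⁴)/(360LEI) = -10·(16/3)·(7·8⁴-10·8²·(16/3)²+3·(16/3)⁴)/(360·8·5000) = -4352/91125 m
Load 2 — point force P=2 kN at a=16/5 m (b=L-a=24/5):
  y_2 = -Pa(L-x)(2Lx-a²-x²)/(6LEI)  [x>a] = -2·(16/5)·(8-(16/3))·(2·8·(16/3)-(16/5)²-(16/3)²)/(6·8·5000) = -20992/6328125 m
Superposition: y = Σ y_i = -2908928/56953125 m ≈ -0.051076 m

y(16/3) = -2908928/56953125 m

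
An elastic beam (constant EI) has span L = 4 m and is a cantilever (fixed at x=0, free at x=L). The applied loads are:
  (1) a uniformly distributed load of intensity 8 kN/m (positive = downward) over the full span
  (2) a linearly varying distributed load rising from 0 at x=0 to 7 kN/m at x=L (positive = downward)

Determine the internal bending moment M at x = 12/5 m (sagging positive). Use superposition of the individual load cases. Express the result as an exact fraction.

Load 1 — uniform load w=8 kN/m over full span:
  M_1 = -w(L-x)²/2 = -8·(4-(12/5))²/2 = -256/25 kN·m
Load 2 — triangular load w₀=7 kN/m (0→w₀ over full span):
  M_2 = w₀Lx/2 - w₀L²/3 - w₀x³/(6L) = 7·4·(12/5)/2 - 7·4²/3 - 7·(12/5)³/(6·4) = -2912/375 kN·m
Superposition: M = Σ M_i = -6752/375 kN·m ≈ -18.005333 kN·m

M(12/5) = -6752/375 kN·m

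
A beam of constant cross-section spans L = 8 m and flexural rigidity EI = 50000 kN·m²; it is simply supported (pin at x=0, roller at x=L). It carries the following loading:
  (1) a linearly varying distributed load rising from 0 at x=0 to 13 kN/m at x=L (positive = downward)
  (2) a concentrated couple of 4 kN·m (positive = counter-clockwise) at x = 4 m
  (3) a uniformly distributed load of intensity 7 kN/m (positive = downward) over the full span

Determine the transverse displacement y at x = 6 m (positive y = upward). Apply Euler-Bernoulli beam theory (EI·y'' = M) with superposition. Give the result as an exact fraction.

Load 1 — triangular load w₀=13 kN/m (0→w₀ over full span):
  y_1 = -w₀x(7L⁴-10L²x²+3x⁴)/(360LEI) = -13·6·(7·8⁴-10·8²·6²+3·6⁴)/(360·8·50000) = -1547/300000 m
Load 2 — applied couple M₀=4 kN·m at a=4 m (b=L-a=4):
  y_2 = (M₀x³/(6L)-M₀(x-a)²/2+C₁x)/EI  [x>a] with C₁=M₀(3b²-L²)/(6L)=-4/3 = (4·6³/(6·8)-4·(6-4)²/2+(-4/3)·6)/50000 = 1/25000 m
Load 3 — uniform load w=7 kN/m over full span:
  y_3 = -wx(L³-2Lx²+x³)/(24EI) = -7·6·(8³-2·8·6²+6³)/(24·50000) = -133/25000 m
Superposition: y = Σ y_i = -3131/300000 m ≈ -0.010437 m

y(6) = -3131/300000 m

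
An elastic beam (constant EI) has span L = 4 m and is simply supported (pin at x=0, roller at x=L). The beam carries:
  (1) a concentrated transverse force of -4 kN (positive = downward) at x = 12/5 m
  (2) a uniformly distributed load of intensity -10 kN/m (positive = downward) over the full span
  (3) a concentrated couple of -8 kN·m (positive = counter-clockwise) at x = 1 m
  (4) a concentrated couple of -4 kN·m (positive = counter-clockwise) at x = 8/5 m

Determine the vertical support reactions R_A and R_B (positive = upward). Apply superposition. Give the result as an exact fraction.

Load 1 — point force P=-4 kN at a=12/5 m (b=L-a=8/5):
  R_A = Pb/L = (-4)·(8/5)/4 = -8/5 kN
  R_B = Pa/L = (-4)·(12/5)/4 = -12/5 kN
Load 2 — uniform load w=-10 kN/m over full span:
  R_A = wL/2 = (-10)·4/2 = -20 kN
  R_B = wL/2 = (-10)·4/2 = -20 kN
Load 3 — applied couple M₀=-8 kN·m at a=1 m (b=L-a=3):
  R_A = M₀/L = (-8)/4 = -2 kN
  R_B = -M₀/L = -(-8)/4 = 2 kN
Load 4 — applied couple M₀=-4 kN·m at a=8/5 m (b=L-a=12/5):
  R_A = M₀/L = (-4)/4 = -1 kN
  R_B = -M₀/L = -(-4)/4 = 1 kN
Superposition: R_A = -123/5 kN, R_B = -97/5 kN

R_A = -123/5 kN, R_B = -97/5 kN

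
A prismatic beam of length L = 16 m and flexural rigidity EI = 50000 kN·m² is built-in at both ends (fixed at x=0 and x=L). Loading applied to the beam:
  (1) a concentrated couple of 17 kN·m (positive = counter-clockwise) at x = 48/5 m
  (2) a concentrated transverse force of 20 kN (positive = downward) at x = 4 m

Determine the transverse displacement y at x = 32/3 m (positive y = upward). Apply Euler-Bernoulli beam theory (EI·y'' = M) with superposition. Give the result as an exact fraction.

y(32/3) = -18224/6328125 m

Load 1 — applied couple M₀=17 kN·m at a=48/5 m (b=L-a=32/5):
  y_1 = (R_Ax³/6 - M_Ax²/2 - M₀(x-a)²/2)/EI  [x>a] with R_A=153/100, M_A=136/25 = ((153/100)·(32/3)³/6 - (136/25)·(32/3)²/2 - 17·((32/3)-(48/5))²/2)/50000 = -136/703125 m
Load 2 — point force P=20 kN at a=4 m (b=L-a=12):
  y_2 = -Pa²(L-x)²(3bL-(3b+a)(L-x))/(6L³EI)  [x>a] = -20·4²·(16-(32/3))²·(3·12·16-(3·12+4)·(16-(32/3)))/(6·16³·50000) = -136/50625 m
Superposition: y = Σ y_i = -18224/6328125 m ≈ -0.002880 m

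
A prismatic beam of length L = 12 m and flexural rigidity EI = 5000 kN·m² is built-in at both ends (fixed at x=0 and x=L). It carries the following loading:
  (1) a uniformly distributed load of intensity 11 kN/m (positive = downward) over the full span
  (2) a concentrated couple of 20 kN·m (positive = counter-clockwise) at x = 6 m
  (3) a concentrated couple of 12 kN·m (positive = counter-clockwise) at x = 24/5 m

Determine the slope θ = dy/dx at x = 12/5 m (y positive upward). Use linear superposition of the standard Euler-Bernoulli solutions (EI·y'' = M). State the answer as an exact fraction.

θ(12/5) = -12201/390625 rad

Load 1 — uniform load w=11 kN/m over full span:
  θ_1 = -wx(L-x)(L-2x)/(12EI) = -11·(12/5)·(12-(12/5))·(12-2·(12/5))/(12·5000) = -2376/78125 rad
Load 2 — applied couple M₀=20 kN·m at a=6 m (b=L-a=6):
  θ_2 = (R_Ax²/2 - M_Ax)/EI  [x≤a] with R_A=5/2, M_A=5 = ((5/2)·(12/5)²/2 - 5·(12/5))/5000 = -3/3125 rad
Load 3 — applied couple M₀=12 kN·m at a=24/5 m (b=L-a=36/5):
  θ_3 = (R_Ax²/2 - M_Ax)/EI  [x≤a] with R_A=36/25, M_A=36/25 = ((36/25)·(12/5)²/2 - (36/25)·(12/5))/5000 = 54/390625 rad
Superposition: θ = Σ θ_i = -12201/390625 rad ≈ -0.031235 rad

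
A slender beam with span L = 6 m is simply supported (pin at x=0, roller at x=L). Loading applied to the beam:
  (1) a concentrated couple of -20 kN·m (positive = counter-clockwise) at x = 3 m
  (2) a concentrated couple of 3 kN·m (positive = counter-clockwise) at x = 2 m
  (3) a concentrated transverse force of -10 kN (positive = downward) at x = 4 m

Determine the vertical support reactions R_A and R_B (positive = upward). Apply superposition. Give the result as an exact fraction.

Load 1 — applied couple M₀=-20 kN·m at a=3 m (b=L-a=3):
  R_A = M₀/L = (-20)/6 = -10/3 kN
  R_B = -M₀/L = -(-20)/6 = 10/3 kN
Load 2 — applied couple M₀=3 kN·m at a=2 m (b=L-a=4):
  R_A = M₀/L = 3/6 = 1/2 kN
  R_B = -M₀/L = -3/6 = -1/2 kN
Load 3 — point force P=-10 kN at a=4 m (b=L-a=2):
  R_A = Pb/L = (-10)·2/6 = -10/3 kN
  R_B = Pa/L = (-10)·4/6 = -20/3 kN
Superposition: R_A = -37/6 kN, R_B = -23/6 kN

R_A = -37/6 kN, R_B = -23/6 kN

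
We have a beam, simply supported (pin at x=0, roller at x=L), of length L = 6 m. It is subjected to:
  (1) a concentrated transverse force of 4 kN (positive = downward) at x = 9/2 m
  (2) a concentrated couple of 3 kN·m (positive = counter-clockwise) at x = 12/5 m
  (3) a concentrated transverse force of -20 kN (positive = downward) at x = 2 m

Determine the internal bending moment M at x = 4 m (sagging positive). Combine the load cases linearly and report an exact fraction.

M(4) = -31/3 kN·m

Load 1 — point force P=4 kN at a=9/2 m (b=L-a=3/2):
  M_1 = Pbx/L  [x≤a] = 4·(3/2)·4/6 = 4 kN·m
Load 2 — applied couple M₀=3 kN·m at a=12/5 m (b=L-a=18/5):
  M_2 = M₀x/L - M₀  [x>a] = 3·4/6 - 3 = -1 kN·m
Load 3 — point force P=-20 kN at a=2 m (b=L-a=4):
  M_3 = Pa(L-x)/L  [x>a] = (-20)·2·(6-4)/6 = -40/3 kN·m
Superposition: M = Σ M_i = -31/3 kN·m ≈ -10.333333 kN·m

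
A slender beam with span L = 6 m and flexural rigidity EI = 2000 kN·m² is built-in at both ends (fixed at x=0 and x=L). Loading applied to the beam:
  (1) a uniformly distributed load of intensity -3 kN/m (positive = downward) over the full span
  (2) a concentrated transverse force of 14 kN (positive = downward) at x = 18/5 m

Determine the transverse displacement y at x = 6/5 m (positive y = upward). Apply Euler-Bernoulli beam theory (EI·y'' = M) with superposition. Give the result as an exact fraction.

y(6/5) = -234/1953125 m

Load 1 — uniform load w=-3 kN/m over full span:
  y_1 = -wx²(L-x)²/(24EI) = -(-3)·(6/5)²·(6-(6/5))²/(24·2000) = 162/78125 m
Load 2 — point force P=14 kN at a=18/5 m (b=L-a=12/5):
  y_2 = -Pb²x²(3aL-(3a+b)x)/(6L³EI)  [x≤a] = -14·(12/5)²·(6/5)²·(3·(18/5)·6-(3·(18/5)+(12/5))·(6/5))/(6·6³·2000) = -4284/1953125 m
Superposition: y = Σ y_i = -234/1953125 m ≈ -0.000120 m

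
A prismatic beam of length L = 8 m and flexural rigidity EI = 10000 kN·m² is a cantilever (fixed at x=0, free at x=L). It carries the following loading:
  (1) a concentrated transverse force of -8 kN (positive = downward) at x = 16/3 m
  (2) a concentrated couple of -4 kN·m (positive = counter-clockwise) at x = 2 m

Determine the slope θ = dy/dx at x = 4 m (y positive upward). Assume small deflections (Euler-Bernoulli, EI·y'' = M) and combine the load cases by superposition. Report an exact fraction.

θ(4) = 37/3750 rad

Load 1 — point force P=-8 kN at a=16/3 m (b=L-a=8/3):
  θ_1 = -Px(2a-x)/(2EI)  [x≤a] = -(-8)·4·(2·(16/3)-4)/(2·10000) = 4/375 rad
Load 2 — applied couple M₀=-4 kN·m at a=2 m (b=L-a=6):
  θ_2 = M₀a/EI  [x>a] = (-4)·2/10000 = -1/1250 rad
Superposition: θ = Σ θ_i = 37/3750 rad ≈ 0.009867 rad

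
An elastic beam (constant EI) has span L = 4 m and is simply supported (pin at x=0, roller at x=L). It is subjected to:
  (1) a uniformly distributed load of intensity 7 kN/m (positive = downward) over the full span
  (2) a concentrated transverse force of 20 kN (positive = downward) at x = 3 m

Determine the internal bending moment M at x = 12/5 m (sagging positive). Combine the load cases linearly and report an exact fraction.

Load 1 — uniform load w=7 kN/m over full span:
  M_1 = wx(L-x)/2 = 7·(12/5)·(4-(12/5))/2 = 336/25 kN·m
Load 2 — point force P=20 kN at a=3 m (b=L-a=1):
  M_2 = Pbx/L  [x≤a] = 20·1·(12/5)/4 = 12 kN·m
Superposition: M = Σ M_i = 636/25 kN·m ≈ 25.440000 kN·m

M(12/5) = 636/25 kN·m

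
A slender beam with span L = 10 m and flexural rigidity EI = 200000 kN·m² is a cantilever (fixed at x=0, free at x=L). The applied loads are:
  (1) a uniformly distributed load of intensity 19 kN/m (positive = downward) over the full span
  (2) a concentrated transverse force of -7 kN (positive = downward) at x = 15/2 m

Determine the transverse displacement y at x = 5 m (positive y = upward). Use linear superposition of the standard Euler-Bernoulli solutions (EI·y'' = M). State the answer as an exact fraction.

y(5) = -1517/38400 m

Load 1 — uniform load w=19 kN/m over full span:
  y_1 = -wx²(x²-4Lx+6L²)/(24EI) = -19·5²·(5²-4·10·5+6·10²)/(24·200000) = -323/7680 m
Load 2 — point force P=-7 kN at a=15/2 m (b=L-a=5/2):
  y_2 = -Px²(3a-x)/(6EI)  [x≤a] = -(-7)·5²·(3·(15/2)-5)/(6·200000) = 49/19200 m
Superposition: y = Σ y_i = -1517/38400 m ≈ -0.039505 m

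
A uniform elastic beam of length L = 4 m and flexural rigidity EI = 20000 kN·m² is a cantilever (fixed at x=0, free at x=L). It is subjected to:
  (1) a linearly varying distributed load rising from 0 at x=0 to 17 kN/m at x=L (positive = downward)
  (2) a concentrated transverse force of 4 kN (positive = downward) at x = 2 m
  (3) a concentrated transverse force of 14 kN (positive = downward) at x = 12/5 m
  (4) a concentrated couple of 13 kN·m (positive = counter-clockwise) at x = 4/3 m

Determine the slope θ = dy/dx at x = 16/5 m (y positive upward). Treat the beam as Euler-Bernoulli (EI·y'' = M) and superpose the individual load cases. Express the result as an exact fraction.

θ(16/5) = -77629/9375000 rad

Load 1 — triangular load w₀=17 kN/m (0→w₀ over full span):
  θ_1 = (w₀Lx²/4-w₀L²x/3-w₀x⁴/(24L))/EI = (17·4·(16/5)²/4-17·4²·(16/5)/3-17·(16/5)⁴/(24·4))/20000 = -7888/1171875 rad
Load 2 — point force P=4 kN at a=2 m (b=L-a=2):
  θ_2 = -Pa²/(2EI)  [x>a] = -4·2²/(2·20000) = -1/2500 rad
Load 3 — point force P=14 kN at a=12/5 m (b=L-a=8/5):
  θ_3 = -Pa²/(2EI)  [x>a] = -14·(12/5)²/(2·20000) = -63/31250 rad
Load 4 — applied couple M₀=13 kN·m at a=4/3 m (b=L-a=8/3):
  θ_4 = M₀a/EI  [x>a] = 13·(4/3)/20000 = 13/15000 rad
Superposition: θ = Σ θ_i = -77629/9375000 rad ≈ -0.008280 rad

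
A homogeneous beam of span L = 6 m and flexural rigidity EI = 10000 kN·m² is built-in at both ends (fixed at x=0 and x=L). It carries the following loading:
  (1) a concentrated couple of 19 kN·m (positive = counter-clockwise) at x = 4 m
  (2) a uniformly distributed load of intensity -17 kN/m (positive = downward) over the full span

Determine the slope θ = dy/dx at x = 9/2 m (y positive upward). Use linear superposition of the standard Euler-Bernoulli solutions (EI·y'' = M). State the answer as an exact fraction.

θ(9/2) = -383/160000 rad

Load 1 — applied couple M₀=19 kN·m at a=4 m (b=L-a=2):
  θ_1 = (R_Ax²/2 - M_Ax - M₀(x-a))/EI  [x>a] with R_A=38/9, M_A=19/3 = ((38/9)·(9/2)²/2 - (19/3)·(9/2) - 19·((9/2)-4))/10000 = 19/40000 rad
Load 2 — uniform load w=-17 kN/m over full span:
  θ_2 = -wx(L-x)(L-2x)/(12EI) = -(-17)·(9/2)·(6-(9/2))·(6-2·(9/2))/(12·10000) = -459/160000 rad
Superposition: θ = Σ θ_i = -383/160000 rad ≈ -0.002394 rad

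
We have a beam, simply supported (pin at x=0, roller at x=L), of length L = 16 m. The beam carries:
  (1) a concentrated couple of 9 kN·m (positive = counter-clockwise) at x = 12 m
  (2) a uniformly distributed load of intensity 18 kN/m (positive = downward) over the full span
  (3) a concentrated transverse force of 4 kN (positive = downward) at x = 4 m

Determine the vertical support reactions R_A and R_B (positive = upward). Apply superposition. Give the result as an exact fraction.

Load 1 — applied couple M₀=9 kN·m at a=12 m (b=L-a=4):
  R_A = M₀/L = 9/16 kN
  R_B = -M₀/L = -9/16 kN
Load 2 — uniform load w=18 kN/m over full span:
  R_A = wL/2 = 18·16/2 = 144 kN
  R_B = wL/2 = 18·16/2 = 144 kN
Load 3 — point force P=4 kN at a=4 m (b=L-a=12):
  R_A = Pb/L = 4·12/16 = 3 kN
  R_B = Pa/L = 4·4/16 = 1 kN
Superposition: R_A = 2361/16 kN, R_B = 2311/16 kN

R_A = 2361/16 kN, R_B = 2311/16 kN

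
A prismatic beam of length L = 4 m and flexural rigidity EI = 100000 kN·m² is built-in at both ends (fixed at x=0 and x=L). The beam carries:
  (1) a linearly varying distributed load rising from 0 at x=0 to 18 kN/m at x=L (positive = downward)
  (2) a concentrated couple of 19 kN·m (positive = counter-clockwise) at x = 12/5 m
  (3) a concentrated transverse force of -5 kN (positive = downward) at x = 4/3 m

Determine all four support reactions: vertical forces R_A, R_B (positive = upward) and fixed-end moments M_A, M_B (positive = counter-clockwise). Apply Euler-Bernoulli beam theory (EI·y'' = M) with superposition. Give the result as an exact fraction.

Load 1 — triangular load w₀=18 kN/m (0→w₀ over full span):
  R_A = 3w₀L/20 = 3·18·4/20 = 54/5 kN
  M_A = w₀L²/30 = 18·4²/30 = 48/5 kN·m
  R_B = 7w₀L/20 = 7·18·4/20 = 126/5 kN
  M_B = -w₀L²/20 = -18·4²/20 = -72/5 kN·m
Load 2 — applied couple M₀=19 kN·m at a=12/5 m (b=L-a=8/5):
  R_A = 6M₀ab/L³ = 6·19·(12/5)·(8/5)/4³ = 171/25 kN
  M_A = M₀b(2a-b)/L² = 19·(8/5)·(2·(12/5)-(8/5))/4² = 152/25 kN·m
  R_B = -6M₀ab/L³ = -6·19·(12/5)·(8/5)/4³ = -171/25 kN
  M_B = M₀a(2b-a)/L² = 19·(12/5)·(2·(8/5)-(12/5))/4² = 57/25 kN·m
Load 3 — point force P=-5 kN at a=4/3 m (b=L-a=8/3):
  R_A = Pb²(3a+b)/L³ = (-5)·(8/3)²·(3·(4/3)+(8/3))/4³ = -100/27 kN
  M_A = Pab²/L² = (-5)·(4/3)·(8/3)²/4² = -80/27 kN·m
  R_B = Pa²(a+3b)/L³ = (-5)·(4/3)²·((4/3)+3·(8/3))/4³ = -35/27 kN
  M_B = -Pa²b/L² = -(-5)·(4/3)²·(8/3)/4² = 40/27 kN·m
Superposition: R_A = 9407/675 kN, M_A = 8584/675 kN·m, R_B = 11518/675 kN, M_B = -7181/675 kN·m

R_A = 9407/675 kN, M_A = 8584/675 kN·m, R_B = 11518/675 kN, M_B = -7181/675 kN·m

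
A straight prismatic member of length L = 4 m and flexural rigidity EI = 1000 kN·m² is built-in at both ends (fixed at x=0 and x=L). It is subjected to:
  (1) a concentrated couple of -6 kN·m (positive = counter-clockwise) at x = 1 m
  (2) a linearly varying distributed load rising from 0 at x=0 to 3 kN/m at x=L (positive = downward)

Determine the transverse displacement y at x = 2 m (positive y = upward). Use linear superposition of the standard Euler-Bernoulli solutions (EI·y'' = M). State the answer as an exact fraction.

Load 1 — applied couple M₀=-6 kN·m at a=1 m (b=L-a=3):
  y_1 = (R_Ax³/6 - M_Ax²/2 - M₀(x-a)²/2)/EI  [x>a] with R_A=-27/16, M_A=9/8 = ((-27/16)·2³/6 - (9/8)·2²/2 - (-6)·(2-1)²/2)/1000 = -3/2000 m
Load 2 — triangular load w₀=3 kN/m (0→w₀ over full span):
  y_2 = -w₀x²(L-x)²(x+2L)/(120LEI) = -3·2²·(4-2)²·(2+2·4)/(120·4·1000) = -1/1000 m
Superposition: y = Σ y_i = -1/400 m ≈ -0.002500 m

y(2) = -1/400 m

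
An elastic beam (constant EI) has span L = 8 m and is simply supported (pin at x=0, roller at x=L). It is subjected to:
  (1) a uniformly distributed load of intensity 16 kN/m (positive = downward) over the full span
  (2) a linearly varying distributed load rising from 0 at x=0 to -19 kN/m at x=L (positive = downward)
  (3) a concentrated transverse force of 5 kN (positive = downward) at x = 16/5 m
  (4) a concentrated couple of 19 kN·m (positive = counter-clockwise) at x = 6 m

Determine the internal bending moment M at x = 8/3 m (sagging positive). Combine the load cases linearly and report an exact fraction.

Load 1 — uniform load w=16 kN/m over full span:
  M_1 = wx(L-x)/2 = 16·(8/3)·(8-(8/3))/2 = 1024/9 kN·m
Load 2 — triangular load w₀=-19 kN/m (0→w₀ over full span):
  M_2 = w₀Lx/6 - w₀x³/(6L) = (-19)·8·(8/3)/6 - (-19)·(8/3)³/(6·8) = -4864/81 kN·m
Load 3 — point force P=5 kN at a=16/5 m (b=L-a=24/5):
  M_3 = Pbx/L  [x≤a] = 5·(24/5)·(8/3)/8 = 8 kN·m
Load 4 — applied couple M₀=19 kN·m at a=6 m (b=L-a=2):
  M_4 = M₀x/L  [x≤a] = 19·(8/3)/8 = 19/3 kN·m
Superposition: M = Σ M_i = 5513/81 kN·m ≈ 68.061728 kN·m

M(8/3) = 5513/81 kN·m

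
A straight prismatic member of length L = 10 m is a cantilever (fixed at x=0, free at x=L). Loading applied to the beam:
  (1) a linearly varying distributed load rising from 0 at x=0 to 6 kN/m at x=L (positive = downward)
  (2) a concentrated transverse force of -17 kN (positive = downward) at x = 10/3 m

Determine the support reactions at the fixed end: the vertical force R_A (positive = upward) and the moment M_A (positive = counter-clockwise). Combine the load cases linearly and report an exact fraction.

Load 1 — triangular load w₀=6 kN/m (0→w₀ over full span):
  R_A = w₀L/2 = 6·10/2 = 30 kN
  M_A = w₀L²/3 = 6·10²/3 = 200 kN·m
Load 2 — point force P=-17 kN at a=10/3 m (b=L-a=20/3):
  R_A = P = (-17) = -17 kN
  M_A = Pa = (-17)·(10/3) = -170/3 kN·m
Superposition: R_A = 13 kN, M_A = 430/3 kN·m

R_A = 13 kN, M_A = 430/3 kN·m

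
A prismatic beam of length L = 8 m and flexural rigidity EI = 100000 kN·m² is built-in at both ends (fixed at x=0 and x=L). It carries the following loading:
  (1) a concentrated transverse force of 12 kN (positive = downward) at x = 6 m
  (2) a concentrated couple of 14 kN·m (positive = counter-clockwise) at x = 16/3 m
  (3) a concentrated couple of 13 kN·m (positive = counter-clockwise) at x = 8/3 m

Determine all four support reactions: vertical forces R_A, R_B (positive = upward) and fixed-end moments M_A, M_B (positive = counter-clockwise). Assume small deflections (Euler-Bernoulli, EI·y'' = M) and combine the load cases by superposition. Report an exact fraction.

R_A = 51/8 kN, M_A = 55/6 kN·m, R_B = 45/8 kN, M_B = -55/6 kN·m

Load 1 — point force P=12 kN at a=6 m (b=L-a=2):
  R_A = Pb²(3a+b)/L³ = 12·2²·(3·6+2)/8³ = 15/8 kN
  M_A = Pab²/L² = 12·6·2²/8² = 9/2 kN·m
  R_B = Pa²(a+3b)/L³ = 12·6²·(6+3·2)/8³ = 81/8 kN
  M_B = -Pa²b/L² = -12·6²·2/8² = -27/2 kN·m
Load 2 — applied couple M₀=14 kN·m at a=16/3 m (b=L-a=8/3):
  R_A = 6M₀ab/L³ = 6·14·(16/3)·(8/3)/8³ = 7/3 kN
  M_A = M₀b(2a-b)/L² = 14·(8/3)·(2·(16/3)-(8/3))/8² = 14/3 kN·m
  R_B = -6M₀ab/L³ = -6·14·(16/3)·(8/3)/8³ = -7/3 kN
  M_B = M₀a(2b-a)/L² = 14·(16/3)·(2·(8/3)-(16/3))/8² = 0 kN·m
Load 3 — applied couple M₀=13 kN·m at a=8/3 m (b=L-a=16/3):
  R_A = 6M₀ab/L³ = 6·13·(8/3)·(16/3)/8³ = 13/6 kN
  M_A = M₀b(2a-b)/L² = 13·(16/3)·(2·(8/3)-(16/3))/8² = 0 kN·m
  R_B = -6M₀ab/L³ = -6·13·(8/3)·(16/3)/8³ = -13/6 kN
  M_B = M₀a(2b-a)/L² = 13·(8/3)·(2·(16/3)-(8/3))/8² = 13/3 kN·m
Superposition: R_A = 51/8 kN, M_A = 55/6 kN·m, R_B = 45/8 kN, M_B = -55/6 kN·m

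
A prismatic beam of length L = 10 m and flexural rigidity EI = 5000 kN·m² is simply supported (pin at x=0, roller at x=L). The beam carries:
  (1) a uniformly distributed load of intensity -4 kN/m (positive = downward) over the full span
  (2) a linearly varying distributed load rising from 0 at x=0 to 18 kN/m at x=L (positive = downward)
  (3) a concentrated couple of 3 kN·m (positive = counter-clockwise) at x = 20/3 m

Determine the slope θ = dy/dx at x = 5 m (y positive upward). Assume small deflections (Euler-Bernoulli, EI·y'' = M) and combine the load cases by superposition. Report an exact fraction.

Load 1 — uniform load w=-4 kN/m over full span:
  θ_1 = -w(L³-6Lx²+4x³)/(24EI) = -(-4)·(10³-6·10·5²+4·5³)/(24·5000) = 0 rad
Load 2 — triangular load w₀=18 kN/m (0→w₀ over full span):
  θ_2 = -w₀(7L⁴-30L²x²+15x⁴)/(360LEI) = -18·(7·10⁴-30·10²·5²+15·5⁴)/(360·10·5000) = -7/1600 rad
Load 3 — applied couple M₀=3 kN·m at a=20/3 m (b=L-a=10/3):
  θ_3 = (M₀x²/(2L)+C₁)/EI  [x≤a] with C₁=M₀(3b²-L²)/(6L)=-10/3 = (3·5²/(2·10)+(-10/3))/5000 = 1/12000 rad
Superposition: θ = Σ θ_i = -103/24000 rad ≈ -0.004292 rad

θ(5) = -103/24000 rad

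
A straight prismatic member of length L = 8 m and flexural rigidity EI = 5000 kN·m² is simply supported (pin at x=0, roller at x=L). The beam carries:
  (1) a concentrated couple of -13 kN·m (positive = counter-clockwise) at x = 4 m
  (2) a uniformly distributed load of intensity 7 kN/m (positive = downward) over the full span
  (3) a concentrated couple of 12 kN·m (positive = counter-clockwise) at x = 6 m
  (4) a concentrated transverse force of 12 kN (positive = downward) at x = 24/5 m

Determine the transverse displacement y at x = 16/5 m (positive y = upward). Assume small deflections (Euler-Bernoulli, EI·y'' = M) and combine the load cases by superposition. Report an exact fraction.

y(16/5) = -1548/15625 m

Load 1 — applied couple M₀=-13 kN·m at a=4 m (b=L-a=4):
  y_1 = (M₀x³/(6L)+C₁x)/EI  [x≤a] with C₁=M₀(3b²-L²)/(6L)=13/3 = ((-13)·(16/5)³/(6·8)+(13/3)·(16/5))/5000 = 78/78125 m
Load 2 — uniform load w=7 kN/m over full span:
  y_2 = -wx(L³-2Lx²+x³)/(24EI) = -7·(16/5)·(8³-2·8·(16/5)²+(16/5)³)/(24·5000) = -27776/390625 m
Load 3 — applied couple M₀=12 kN·m at a=6 m (b=L-a=2):
  y_3 = (M₀x³/(6L)+C₁x)/EI  [x≤a] with C₁=M₀(3b²-L²)/(6L)=-13 = (12·(16/5)³/(6·8)+(-13)·(16/5))/5000 = -522/78125 m
Load 4 — point force P=12 kN at a=24/5 m (b=L-a=16/5):
  y_4 = -Pbx(L²-b²-x²)/(6LEI)  [x≤a] = -12·(16/5)·(16/5)·(8²-(16/5)²-(16/5)²)/(6·8·5000) = -8704/390625 m
Superposition: y = Σ y_i = -1548/15625 m ≈ -0.099072 m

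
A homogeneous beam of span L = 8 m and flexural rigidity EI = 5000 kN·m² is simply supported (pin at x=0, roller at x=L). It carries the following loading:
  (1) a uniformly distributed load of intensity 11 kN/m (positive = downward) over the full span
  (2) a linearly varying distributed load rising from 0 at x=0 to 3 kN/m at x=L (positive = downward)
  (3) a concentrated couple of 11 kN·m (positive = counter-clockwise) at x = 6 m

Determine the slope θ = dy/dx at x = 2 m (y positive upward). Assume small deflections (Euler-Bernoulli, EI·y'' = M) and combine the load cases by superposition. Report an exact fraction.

Load 1 — uniform load w=11 kN/m over full span:
  θ_1 = -w(L³-6Lx²+4x³)/(24EI) = -11·(8³-6·8·2²+4·2³)/(24·5000) = -121/3750 rad
Load 2 — triangular load w₀=3 kN/m (0→w₀ over full span):
  θ_2 = -w₀(7L⁴-30L²x²+15x⁴)/(360LEI) = -3·(7·8⁴-30·8²·2²+15·2⁴)/(360·8·5000) = -1327/300000 rad
Load 3 — applied couple M₀=11 kN·m at a=6 m (b=L-a=2):
  θ_3 = (M₀x²/(2L)+C₁)/EI  [x≤a] with C₁=M₀(3b²-L²)/(6L)=-143/12 = (11·2²/(2·8)+(-143/12))/5000 = -11/6000 rad
Superposition: θ = Σ θ_i = -11557/300000 rad ≈ -0.038523 rad

θ(2) = -11557/300000 rad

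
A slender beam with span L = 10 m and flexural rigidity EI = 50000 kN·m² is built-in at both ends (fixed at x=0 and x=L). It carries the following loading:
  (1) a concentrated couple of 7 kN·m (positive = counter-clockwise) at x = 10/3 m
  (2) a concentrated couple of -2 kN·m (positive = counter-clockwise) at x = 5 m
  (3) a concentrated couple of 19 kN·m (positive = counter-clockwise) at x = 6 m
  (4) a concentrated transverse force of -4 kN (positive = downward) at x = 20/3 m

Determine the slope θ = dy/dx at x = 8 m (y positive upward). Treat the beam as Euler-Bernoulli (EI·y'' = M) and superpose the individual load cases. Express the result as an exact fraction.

θ(8) = -12511/84375000 rad

Load 1 — applied couple M₀=7 kN·m at a=10/3 m (b=L-a=20/3):
  θ_1 = (R_Ax²/2 - M_Ax - M₀(x-a))/EI  [x>a] with R_A=14/15, M_A=0 = ((14/15)·8²/2 - 0·8 - 7·(8-(10/3)))/50000 = -7/125000 rad
Load 2 — applied couple M₀=-2 kN·m at a=5 m (b=L-a=5):
  θ_2 = (R_Ax²/2 - M_Ax - M₀(x-a))/EI  [x>a] with R_A=-3/10, M_A=-1/2 = ((-3/10)·8²/2 - (-1/2)·8 - (-2)·(8-5))/50000 = 1/125000 rad
Load 3 — applied couple M₀=19 kN·m at a=6 m (b=L-a=4):
  θ_3 = (R_Ax²/2 - M_Ax - M₀(x-a))/EI  [x>a] with R_A=342/125, M_A=152/25 = ((342/125)·8²/2 - (152/25)·8 - 19·(8-6))/50000 = 57/3125000 rad
Load 4 — point force P=-4 kN at a=20/3 m (b=L-a=10/3):
  θ_4 = Pa²(L-x)(2bL-(3b+a)(L-x))/(2L³EI)  [x>a] = (-4)·(20/3)²·(10-8)·(2·(10/3)·10-(3·(10/3)+(20/3))·(10-8))/(2·10³·50000) = -2/16875 rad
Superposition: θ = Σ θ_i = -12511/84375000 rad ≈ -0.000148 rad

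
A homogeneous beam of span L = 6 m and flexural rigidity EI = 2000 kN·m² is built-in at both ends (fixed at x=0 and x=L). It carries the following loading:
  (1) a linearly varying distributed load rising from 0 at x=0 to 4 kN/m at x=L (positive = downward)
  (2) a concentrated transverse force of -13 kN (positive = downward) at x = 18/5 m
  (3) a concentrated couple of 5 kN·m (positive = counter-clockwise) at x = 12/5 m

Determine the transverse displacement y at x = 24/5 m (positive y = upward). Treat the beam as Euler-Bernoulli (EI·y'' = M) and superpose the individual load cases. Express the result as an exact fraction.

y(24/5) = 13167/7812500 m

Load 1 — triangular load w₀=4 kN/m (0→w₀ over full span):
  y_1 = -w₀x²(L-x)²(x+2L)/(120LEI) = -4·(24/5)²·(6-(24/5))²·((24/5)+2·6)/(120·6·2000) = -3024/1953125 m
Load 2 — point force P=-13 kN at a=18/5 m (b=L-a=12/5):
  y_2 = -Pa²(L-x)²(3bL-(3b+a)(L-x))/(6L³EI)  [x>a] = -(-13)·(18/5)²·(6-(24/5))²·(3·(12/5)·6-(3·(12/5)+(18/5))·(6-(24/5)))/(6·6³·2000) = 22113/7812500 m
Load 3 — applied couple M₀=5 kN·m at a=12/5 m (b=L-a=18/5):
  y_3 = (R_Ax³/6 - M_Ax²/2 - M₀(x-a)²/2)/EI  [x>a] with R_A=6/5, M_A=3/5 = ((6/5)·(24/5)³/6 - (3/5)·(24/5)²/2 - 5·((24/5)-(12/5))²/2)/2000 = 63/156250 m
Superposition: y = Σ y_i = 13167/7812500 m ≈ 0.001685 m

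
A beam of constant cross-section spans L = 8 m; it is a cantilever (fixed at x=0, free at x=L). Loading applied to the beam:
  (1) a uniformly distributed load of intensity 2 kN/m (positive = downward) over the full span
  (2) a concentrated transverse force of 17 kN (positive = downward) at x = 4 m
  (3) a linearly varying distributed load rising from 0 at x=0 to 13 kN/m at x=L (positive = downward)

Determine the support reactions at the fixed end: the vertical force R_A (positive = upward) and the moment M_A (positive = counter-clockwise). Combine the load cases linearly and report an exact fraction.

R_A = 85 kN, M_A = 1228/3 kN·m

Load 1 — uniform load w=2 kN/m over full span:
  R_A = wL = 2·8 = 16 kN
  M_A = wL²/2 = 2·8²/2 = 64 kN·m
Load 2 — point force P=17 kN at a=4 m (b=L-a=4):
  R_A = P = 17 kN
  M_A = Pa = 17·4 = 68 kN·m
Load 3 — triangular load w₀=13 kN/m (0→w₀ over full span):
  R_A = w₀L/2 = 13·8/2 = 52 kN
  M_A = w₀L²/3 = 13·8²/3 = 832/3 kN·m
Superposition: R_A = 85 kN, M_A = 1228/3 kN·m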